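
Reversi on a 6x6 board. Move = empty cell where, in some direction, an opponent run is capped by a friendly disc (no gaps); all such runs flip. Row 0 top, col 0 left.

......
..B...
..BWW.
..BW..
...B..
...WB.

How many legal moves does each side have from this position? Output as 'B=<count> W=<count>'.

-- B to move --
(1,3): flips 2 -> legal
(1,4): flips 1 -> legal
(1,5): no bracket -> illegal
(2,5): flips 2 -> legal
(3,4): flips 2 -> legal
(3,5): no bracket -> illegal
(4,2): no bracket -> illegal
(4,4): flips 1 -> legal
(5,2): flips 1 -> legal
B mobility = 6
-- W to move --
(0,1): flips 1 -> legal
(0,2): no bracket -> illegal
(0,3): no bracket -> illegal
(1,1): flips 1 -> legal
(1,3): no bracket -> illegal
(2,1): flips 1 -> legal
(3,1): flips 1 -> legal
(3,4): no bracket -> illegal
(4,1): flips 1 -> legal
(4,2): no bracket -> illegal
(4,4): no bracket -> illegal
(4,5): no bracket -> illegal
(5,2): no bracket -> illegal
(5,5): flips 1 -> legal
W mobility = 6

Answer: B=6 W=6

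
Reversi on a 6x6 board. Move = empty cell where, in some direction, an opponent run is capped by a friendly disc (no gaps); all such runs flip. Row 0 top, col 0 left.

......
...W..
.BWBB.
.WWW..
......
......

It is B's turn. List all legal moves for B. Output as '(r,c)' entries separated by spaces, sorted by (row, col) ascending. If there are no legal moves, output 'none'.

(0,2): flips 1 -> legal
(0,3): flips 1 -> legal
(0,4): no bracket -> illegal
(1,1): no bracket -> illegal
(1,2): no bracket -> illegal
(1,4): no bracket -> illegal
(2,0): no bracket -> illegal
(3,0): no bracket -> illegal
(3,4): no bracket -> illegal
(4,0): no bracket -> illegal
(4,1): flips 2 -> legal
(4,2): flips 1 -> legal
(4,3): flips 2 -> legal
(4,4): no bracket -> illegal

Answer: (0,2) (0,3) (4,1) (4,2) (4,3)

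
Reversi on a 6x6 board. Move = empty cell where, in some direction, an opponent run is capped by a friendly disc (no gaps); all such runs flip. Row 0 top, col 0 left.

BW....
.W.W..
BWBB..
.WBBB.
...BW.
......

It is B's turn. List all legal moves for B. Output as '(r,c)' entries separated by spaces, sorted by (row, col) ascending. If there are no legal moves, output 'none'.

Answer: (0,2) (0,3) (0,4) (1,0) (3,0) (4,0) (4,2) (4,5) (5,4) (5,5)

Derivation:
(0,2): flips 2 -> legal
(0,3): flips 1 -> legal
(0,4): flips 1 -> legal
(1,0): flips 1 -> legal
(1,2): no bracket -> illegal
(1,4): no bracket -> illegal
(2,4): no bracket -> illegal
(3,0): flips 1 -> legal
(3,5): no bracket -> illegal
(4,0): flips 1 -> legal
(4,1): no bracket -> illegal
(4,2): flips 1 -> legal
(4,5): flips 1 -> legal
(5,3): no bracket -> illegal
(5,4): flips 1 -> legal
(5,5): flips 1 -> legal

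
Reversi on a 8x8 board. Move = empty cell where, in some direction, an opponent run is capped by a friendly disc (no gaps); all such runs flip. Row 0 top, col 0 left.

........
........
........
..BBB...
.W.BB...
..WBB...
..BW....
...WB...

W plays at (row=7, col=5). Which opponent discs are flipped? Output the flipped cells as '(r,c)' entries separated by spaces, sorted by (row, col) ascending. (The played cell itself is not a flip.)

Answer: (7,4)

Derivation:
Dir NW: first cell '.' (not opp) -> no flip
Dir N: first cell '.' (not opp) -> no flip
Dir NE: first cell '.' (not opp) -> no flip
Dir W: opp run (7,4) capped by W -> flip
Dir E: first cell '.' (not opp) -> no flip
Dir SW: edge -> no flip
Dir S: edge -> no flip
Dir SE: edge -> no flip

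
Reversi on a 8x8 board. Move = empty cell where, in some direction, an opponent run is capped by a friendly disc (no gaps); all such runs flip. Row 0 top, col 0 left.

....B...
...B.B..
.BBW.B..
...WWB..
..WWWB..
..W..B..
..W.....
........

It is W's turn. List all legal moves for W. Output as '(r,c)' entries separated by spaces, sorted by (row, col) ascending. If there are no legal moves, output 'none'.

Answer: (0,3) (1,1) (1,6) (2,0) (2,6) (3,6) (4,6) (5,6) (6,6)

Derivation:
(0,2): no bracket -> illegal
(0,3): flips 1 -> legal
(0,5): no bracket -> illegal
(0,6): no bracket -> illegal
(1,0): no bracket -> illegal
(1,1): flips 1 -> legal
(1,2): no bracket -> illegal
(1,4): no bracket -> illegal
(1,6): flips 1 -> legal
(2,0): flips 2 -> legal
(2,4): no bracket -> illegal
(2,6): flips 1 -> legal
(3,0): no bracket -> illegal
(3,1): no bracket -> illegal
(3,2): no bracket -> illegal
(3,6): flips 1 -> legal
(4,6): flips 1 -> legal
(5,4): no bracket -> illegal
(5,6): flips 1 -> legal
(6,4): no bracket -> illegal
(6,5): no bracket -> illegal
(6,6): flips 1 -> legal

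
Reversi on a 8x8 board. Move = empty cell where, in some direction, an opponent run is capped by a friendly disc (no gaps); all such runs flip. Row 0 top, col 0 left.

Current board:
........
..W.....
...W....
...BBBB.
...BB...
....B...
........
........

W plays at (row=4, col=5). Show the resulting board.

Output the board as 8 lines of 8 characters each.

Answer: ........
..W.....
...W....
...BWBB.
...BBW..
....B...
........
........

Derivation:
Place W at (4,5); scan 8 dirs for brackets.
Dir NW: opp run (3,4) capped by W -> flip
Dir N: opp run (3,5), next='.' -> no flip
Dir NE: opp run (3,6), next='.' -> no flip
Dir W: opp run (4,4) (4,3), next='.' -> no flip
Dir E: first cell '.' (not opp) -> no flip
Dir SW: opp run (5,4), next='.' -> no flip
Dir S: first cell '.' (not opp) -> no flip
Dir SE: first cell '.' (not opp) -> no flip
All flips: (3,4)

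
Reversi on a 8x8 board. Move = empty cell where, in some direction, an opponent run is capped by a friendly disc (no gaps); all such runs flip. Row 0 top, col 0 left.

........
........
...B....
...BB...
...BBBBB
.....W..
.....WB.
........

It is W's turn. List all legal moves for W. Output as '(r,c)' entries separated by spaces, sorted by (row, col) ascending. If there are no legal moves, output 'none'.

(1,2): no bracket -> illegal
(1,3): no bracket -> illegal
(1,4): no bracket -> illegal
(2,2): flips 2 -> legal
(2,4): no bracket -> illegal
(2,5): no bracket -> illegal
(3,2): no bracket -> illegal
(3,5): flips 1 -> legal
(3,6): no bracket -> illegal
(3,7): flips 1 -> legal
(4,2): no bracket -> illegal
(5,2): no bracket -> illegal
(5,3): no bracket -> illegal
(5,4): no bracket -> illegal
(5,6): no bracket -> illegal
(5,7): no bracket -> illegal
(6,7): flips 1 -> legal
(7,5): no bracket -> illegal
(7,6): no bracket -> illegal
(7,7): flips 1 -> legal

Answer: (2,2) (3,5) (3,7) (6,7) (7,7)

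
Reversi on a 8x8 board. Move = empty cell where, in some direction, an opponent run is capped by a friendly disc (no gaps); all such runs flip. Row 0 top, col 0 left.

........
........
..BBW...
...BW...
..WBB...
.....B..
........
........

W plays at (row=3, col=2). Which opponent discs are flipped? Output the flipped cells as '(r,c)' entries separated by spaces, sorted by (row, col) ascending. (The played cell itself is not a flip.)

Dir NW: first cell '.' (not opp) -> no flip
Dir N: opp run (2,2), next='.' -> no flip
Dir NE: opp run (2,3), next='.' -> no flip
Dir W: first cell '.' (not opp) -> no flip
Dir E: opp run (3,3) capped by W -> flip
Dir SW: first cell '.' (not opp) -> no flip
Dir S: first cell 'W' (not opp) -> no flip
Dir SE: opp run (4,3), next='.' -> no flip

Answer: (3,3)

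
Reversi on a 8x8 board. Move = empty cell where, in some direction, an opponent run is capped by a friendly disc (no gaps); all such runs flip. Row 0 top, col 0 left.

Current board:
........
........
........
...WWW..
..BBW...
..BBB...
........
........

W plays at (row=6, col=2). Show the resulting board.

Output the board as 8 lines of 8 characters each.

Place W at (6,2); scan 8 dirs for brackets.
Dir NW: first cell '.' (not opp) -> no flip
Dir N: opp run (5,2) (4,2), next='.' -> no flip
Dir NE: opp run (5,3) capped by W -> flip
Dir W: first cell '.' (not opp) -> no flip
Dir E: first cell '.' (not opp) -> no flip
Dir SW: first cell '.' (not opp) -> no flip
Dir S: first cell '.' (not opp) -> no flip
Dir SE: first cell '.' (not opp) -> no flip
All flips: (5,3)

Answer: ........
........
........
...WWW..
..BBW...
..BWB...
..W.....
........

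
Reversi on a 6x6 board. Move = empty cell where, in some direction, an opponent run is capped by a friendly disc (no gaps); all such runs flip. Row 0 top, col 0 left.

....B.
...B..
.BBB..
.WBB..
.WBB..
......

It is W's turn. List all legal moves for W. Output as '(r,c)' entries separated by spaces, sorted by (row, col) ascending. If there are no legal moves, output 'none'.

(0,2): no bracket -> illegal
(0,3): no bracket -> illegal
(0,5): no bracket -> illegal
(1,0): no bracket -> illegal
(1,1): flips 1 -> legal
(1,2): no bracket -> illegal
(1,4): flips 2 -> legal
(1,5): no bracket -> illegal
(2,0): no bracket -> illegal
(2,4): no bracket -> illegal
(3,0): no bracket -> illegal
(3,4): flips 2 -> legal
(4,4): flips 2 -> legal
(5,1): no bracket -> illegal
(5,2): no bracket -> illegal
(5,3): flips 1 -> legal
(5,4): no bracket -> illegal

Answer: (1,1) (1,4) (3,4) (4,4) (5,3)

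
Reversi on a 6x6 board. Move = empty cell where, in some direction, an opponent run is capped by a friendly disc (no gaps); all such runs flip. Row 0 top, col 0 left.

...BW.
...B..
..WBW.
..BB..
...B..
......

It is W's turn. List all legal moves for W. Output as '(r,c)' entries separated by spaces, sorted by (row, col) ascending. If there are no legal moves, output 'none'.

(0,2): flips 2 -> legal
(1,2): no bracket -> illegal
(1,4): no bracket -> illegal
(2,1): no bracket -> illegal
(3,1): no bracket -> illegal
(3,4): no bracket -> illegal
(4,1): no bracket -> illegal
(4,2): flips 2 -> legal
(4,4): flips 1 -> legal
(5,2): no bracket -> illegal
(5,3): no bracket -> illegal
(5,4): no bracket -> illegal

Answer: (0,2) (4,2) (4,4)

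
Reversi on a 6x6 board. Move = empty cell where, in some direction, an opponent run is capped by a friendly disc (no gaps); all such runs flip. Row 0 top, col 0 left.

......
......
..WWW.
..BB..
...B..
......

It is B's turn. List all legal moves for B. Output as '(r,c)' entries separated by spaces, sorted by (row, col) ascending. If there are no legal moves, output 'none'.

Answer: (1,1) (1,2) (1,3) (1,4) (1,5)

Derivation:
(1,1): flips 1 -> legal
(1,2): flips 1 -> legal
(1,3): flips 1 -> legal
(1,4): flips 1 -> legal
(1,5): flips 1 -> legal
(2,1): no bracket -> illegal
(2,5): no bracket -> illegal
(3,1): no bracket -> illegal
(3,4): no bracket -> illegal
(3,5): no bracket -> illegal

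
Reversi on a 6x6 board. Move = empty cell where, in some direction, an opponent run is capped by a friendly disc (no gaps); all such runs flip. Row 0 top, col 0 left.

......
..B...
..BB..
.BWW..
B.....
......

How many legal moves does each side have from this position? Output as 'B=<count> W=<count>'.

-- B to move --
(2,1): no bracket -> illegal
(2,4): no bracket -> illegal
(3,4): flips 2 -> legal
(4,1): flips 1 -> legal
(4,2): flips 1 -> legal
(4,3): flips 1 -> legal
(4,4): flips 1 -> legal
B mobility = 5
-- W to move --
(0,1): no bracket -> illegal
(0,2): flips 2 -> legal
(0,3): no bracket -> illegal
(1,1): flips 1 -> legal
(1,3): flips 1 -> legal
(1,4): flips 1 -> legal
(2,0): no bracket -> illegal
(2,1): no bracket -> illegal
(2,4): no bracket -> illegal
(3,0): flips 1 -> legal
(3,4): no bracket -> illegal
(4,1): no bracket -> illegal
(4,2): no bracket -> illegal
(5,0): no bracket -> illegal
(5,1): no bracket -> illegal
W mobility = 5

Answer: B=5 W=5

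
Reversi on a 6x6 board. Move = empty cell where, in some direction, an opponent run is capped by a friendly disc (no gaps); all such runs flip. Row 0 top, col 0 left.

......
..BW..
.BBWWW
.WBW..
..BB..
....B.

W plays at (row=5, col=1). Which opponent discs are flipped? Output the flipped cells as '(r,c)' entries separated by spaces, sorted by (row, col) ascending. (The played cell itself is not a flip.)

Dir NW: first cell '.' (not opp) -> no flip
Dir N: first cell '.' (not opp) -> no flip
Dir NE: opp run (4,2) capped by W -> flip
Dir W: first cell '.' (not opp) -> no flip
Dir E: first cell '.' (not opp) -> no flip
Dir SW: edge -> no flip
Dir S: edge -> no flip
Dir SE: edge -> no flip

Answer: (4,2)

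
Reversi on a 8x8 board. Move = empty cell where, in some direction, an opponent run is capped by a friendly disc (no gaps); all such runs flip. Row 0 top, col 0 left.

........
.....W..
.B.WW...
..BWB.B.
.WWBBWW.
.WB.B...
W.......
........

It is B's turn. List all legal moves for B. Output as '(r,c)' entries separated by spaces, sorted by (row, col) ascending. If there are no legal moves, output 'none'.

(0,4): no bracket -> illegal
(0,5): no bracket -> illegal
(0,6): no bracket -> illegal
(1,2): flips 1 -> legal
(1,3): flips 2 -> legal
(1,4): flips 2 -> legal
(1,6): no bracket -> illegal
(2,2): flips 1 -> legal
(2,5): no bracket -> illegal
(2,6): no bracket -> illegal
(3,0): flips 1 -> legal
(3,1): no bracket -> illegal
(3,5): no bracket -> illegal
(3,7): no bracket -> illegal
(4,0): flips 2 -> legal
(4,7): flips 2 -> legal
(5,0): flips 2 -> legal
(5,3): no bracket -> illegal
(5,5): no bracket -> illegal
(5,6): flips 2 -> legal
(5,7): no bracket -> illegal
(6,1): no bracket -> illegal
(6,2): no bracket -> illegal
(7,0): no bracket -> illegal
(7,1): no bracket -> illegal

Answer: (1,2) (1,3) (1,4) (2,2) (3,0) (4,0) (4,7) (5,0) (5,6)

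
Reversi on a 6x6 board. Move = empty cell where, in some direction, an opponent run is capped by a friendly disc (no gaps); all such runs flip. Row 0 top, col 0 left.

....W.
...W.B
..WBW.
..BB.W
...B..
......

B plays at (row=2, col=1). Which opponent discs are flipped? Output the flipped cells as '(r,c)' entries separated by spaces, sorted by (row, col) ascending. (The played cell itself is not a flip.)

Dir NW: first cell '.' (not opp) -> no flip
Dir N: first cell '.' (not opp) -> no flip
Dir NE: first cell '.' (not opp) -> no flip
Dir W: first cell '.' (not opp) -> no flip
Dir E: opp run (2,2) capped by B -> flip
Dir SW: first cell '.' (not opp) -> no flip
Dir S: first cell '.' (not opp) -> no flip
Dir SE: first cell 'B' (not opp) -> no flip

Answer: (2,2)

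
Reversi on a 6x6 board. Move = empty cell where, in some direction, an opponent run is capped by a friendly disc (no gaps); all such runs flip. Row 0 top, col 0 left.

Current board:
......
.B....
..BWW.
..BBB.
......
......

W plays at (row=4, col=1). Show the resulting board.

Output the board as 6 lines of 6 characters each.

Answer: ......
.B....
..BWW.
..WBB.
.W....
......

Derivation:
Place W at (4,1); scan 8 dirs for brackets.
Dir NW: first cell '.' (not opp) -> no flip
Dir N: first cell '.' (not opp) -> no flip
Dir NE: opp run (3,2) capped by W -> flip
Dir W: first cell '.' (not opp) -> no flip
Dir E: first cell '.' (not opp) -> no flip
Dir SW: first cell '.' (not opp) -> no flip
Dir S: first cell '.' (not opp) -> no flip
Dir SE: first cell '.' (not opp) -> no flip
All flips: (3,2)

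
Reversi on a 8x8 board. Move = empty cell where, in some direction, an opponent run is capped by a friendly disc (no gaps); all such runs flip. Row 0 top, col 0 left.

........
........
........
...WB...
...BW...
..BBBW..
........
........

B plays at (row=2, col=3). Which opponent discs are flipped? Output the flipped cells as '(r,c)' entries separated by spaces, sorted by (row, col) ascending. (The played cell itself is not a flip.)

Answer: (3,3)

Derivation:
Dir NW: first cell '.' (not opp) -> no flip
Dir N: first cell '.' (not opp) -> no flip
Dir NE: first cell '.' (not opp) -> no flip
Dir W: first cell '.' (not opp) -> no flip
Dir E: first cell '.' (not opp) -> no flip
Dir SW: first cell '.' (not opp) -> no flip
Dir S: opp run (3,3) capped by B -> flip
Dir SE: first cell 'B' (not opp) -> no flip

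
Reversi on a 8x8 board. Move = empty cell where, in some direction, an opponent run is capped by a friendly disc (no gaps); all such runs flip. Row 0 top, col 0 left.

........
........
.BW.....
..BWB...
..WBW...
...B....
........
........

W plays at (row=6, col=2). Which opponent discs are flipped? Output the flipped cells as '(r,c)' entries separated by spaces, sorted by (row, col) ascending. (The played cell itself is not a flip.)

Dir NW: first cell '.' (not opp) -> no flip
Dir N: first cell '.' (not opp) -> no flip
Dir NE: opp run (5,3) capped by W -> flip
Dir W: first cell '.' (not opp) -> no flip
Dir E: first cell '.' (not opp) -> no flip
Dir SW: first cell '.' (not opp) -> no flip
Dir S: first cell '.' (not opp) -> no flip
Dir SE: first cell '.' (not opp) -> no flip

Answer: (5,3)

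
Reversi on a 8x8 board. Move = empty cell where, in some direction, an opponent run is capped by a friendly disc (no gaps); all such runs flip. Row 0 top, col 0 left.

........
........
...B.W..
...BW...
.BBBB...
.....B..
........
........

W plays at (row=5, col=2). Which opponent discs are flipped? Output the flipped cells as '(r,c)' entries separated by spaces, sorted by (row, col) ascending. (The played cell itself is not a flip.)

Dir NW: opp run (4,1), next='.' -> no flip
Dir N: opp run (4,2), next='.' -> no flip
Dir NE: opp run (4,3) capped by W -> flip
Dir W: first cell '.' (not opp) -> no flip
Dir E: first cell '.' (not opp) -> no flip
Dir SW: first cell '.' (not opp) -> no flip
Dir S: first cell '.' (not opp) -> no flip
Dir SE: first cell '.' (not opp) -> no flip

Answer: (4,3)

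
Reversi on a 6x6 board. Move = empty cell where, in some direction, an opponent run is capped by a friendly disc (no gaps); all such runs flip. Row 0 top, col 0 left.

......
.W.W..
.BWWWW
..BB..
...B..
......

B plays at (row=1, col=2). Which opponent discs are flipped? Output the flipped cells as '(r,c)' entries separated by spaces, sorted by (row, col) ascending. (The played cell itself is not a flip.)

Answer: (2,2)

Derivation:
Dir NW: first cell '.' (not opp) -> no flip
Dir N: first cell '.' (not opp) -> no flip
Dir NE: first cell '.' (not opp) -> no flip
Dir W: opp run (1,1), next='.' -> no flip
Dir E: opp run (1,3), next='.' -> no flip
Dir SW: first cell 'B' (not opp) -> no flip
Dir S: opp run (2,2) capped by B -> flip
Dir SE: opp run (2,3), next='.' -> no flip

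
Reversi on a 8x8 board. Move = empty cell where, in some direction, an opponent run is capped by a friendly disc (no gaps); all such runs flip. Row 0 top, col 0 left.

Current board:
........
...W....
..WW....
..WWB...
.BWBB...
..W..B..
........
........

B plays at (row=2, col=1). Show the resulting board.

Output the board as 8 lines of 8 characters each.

Place B at (2,1); scan 8 dirs for brackets.
Dir NW: first cell '.' (not opp) -> no flip
Dir N: first cell '.' (not opp) -> no flip
Dir NE: first cell '.' (not opp) -> no flip
Dir W: first cell '.' (not opp) -> no flip
Dir E: opp run (2,2) (2,3), next='.' -> no flip
Dir SW: first cell '.' (not opp) -> no flip
Dir S: first cell '.' (not opp) -> no flip
Dir SE: opp run (3,2) capped by B -> flip
All flips: (3,2)

Answer: ........
...W....
.BWW....
..BWB...
.BWBB...
..W..B..
........
........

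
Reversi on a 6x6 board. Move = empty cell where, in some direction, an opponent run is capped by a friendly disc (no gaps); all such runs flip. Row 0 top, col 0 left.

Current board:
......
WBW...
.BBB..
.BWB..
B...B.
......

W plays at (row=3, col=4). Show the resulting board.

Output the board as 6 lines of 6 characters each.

Place W at (3,4); scan 8 dirs for brackets.
Dir NW: opp run (2,3) capped by W -> flip
Dir N: first cell '.' (not opp) -> no flip
Dir NE: first cell '.' (not opp) -> no flip
Dir W: opp run (3,3) capped by W -> flip
Dir E: first cell '.' (not opp) -> no flip
Dir SW: first cell '.' (not opp) -> no flip
Dir S: opp run (4,4), next='.' -> no flip
Dir SE: first cell '.' (not opp) -> no flip
All flips: (2,3) (3,3)

Answer: ......
WBW...
.BBW..
.BWWW.
B...B.
......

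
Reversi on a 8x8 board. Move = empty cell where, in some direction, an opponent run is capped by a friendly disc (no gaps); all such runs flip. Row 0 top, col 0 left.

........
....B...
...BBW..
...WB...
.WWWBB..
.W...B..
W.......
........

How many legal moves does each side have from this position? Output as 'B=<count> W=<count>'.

Answer: B=8 W=7

Derivation:
-- B to move --
(1,5): no bracket -> illegal
(1,6): flips 1 -> legal
(2,2): flips 1 -> legal
(2,6): flips 1 -> legal
(3,0): no bracket -> illegal
(3,1): no bracket -> illegal
(3,2): flips 1 -> legal
(3,5): no bracket -> illegal
(3,6): flips 1 -> legal
(4,0): flips 3 -> legal
(5,0): no bracket -> illegal
(5,2): flips 1 -> legal
(5,3): flips 2 -> legal
(5,4): no bracket -> illegal
(6,1): no bracket -> illegal
(6,2): no bracket -> illegal
(7,0): no bracket -> illegal
(7,1): no bracket -> illegal
B mobility = 8
-- W to move --
(0,3): flips 1 -> legal
(0,4): no bracket -> illegal
(0,5): no bracket -> illegal
(1,2): no bracket -> illegal
(1,3): flips 1 -> legal
(1,5): flips 1 -> legal
(2,2): flips 2 -> legal
(3,2): no bracket -> illegal
(3,5): flips 1 -> legal
(3,6): no bracket -> illegal
(4,6): flips 2 -> legal
(5,3): no bracket -> illegal
(5,4): no bracket -> illegal
(5,6): no bracket -> illegal
(6,4): no bracket -> illegal
(6,5): no bracket -> illegal
(6,6): flips 2 -> legal
W mobility = 7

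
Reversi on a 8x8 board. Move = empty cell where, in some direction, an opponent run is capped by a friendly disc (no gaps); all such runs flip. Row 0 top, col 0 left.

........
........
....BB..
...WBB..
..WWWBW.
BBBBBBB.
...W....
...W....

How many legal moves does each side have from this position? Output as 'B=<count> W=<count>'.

-- B to move --
(2,2): flips 2 -> legal
(2,3): flips 2 -> legal
(3,1): flips 1 -> legal
(3,2): flips 3 -> legal
(3,6): flips 1 -> legal
(3,7): flips 1 -> legal
(4,1): flips 3 -> legal
(4,7): flips 1 -> legal
(5,7): flips 1 -> legal
(6,2): no bracket -> illegal
(6,4): no bracket -> illegal
(7,2): flips 1 -> legal
(7,4): flips 1 -> legal
B mobility = 11
-- W to move --
(1,3): flips 2 -> legal
(1,4): flips 2 -> legal
(1,5): flips 1 -> legal
(1,6): flips 2 -> legal
(2,3): no bracket -> illegal
(2,6): flips 1 -> legal
(3,6): flips 4 -> legal
(4,0): no bracket -> illegal
(4,1): flips 1 -> legal
(4,7): no bracket -> illegal
(5,7): no bracket -> illegal
(6,0): flips 1 -> legal
(6,1): flips 1 -> legal
(6,2): flips 2 -> legal
(6,4): flips 3 -> legal
(6,5): flips 1 -> legal
(6,6): flips 2 -> legal
(6,7): no bracket -> illegal
W mobility = 13

Answer: B=11 W=13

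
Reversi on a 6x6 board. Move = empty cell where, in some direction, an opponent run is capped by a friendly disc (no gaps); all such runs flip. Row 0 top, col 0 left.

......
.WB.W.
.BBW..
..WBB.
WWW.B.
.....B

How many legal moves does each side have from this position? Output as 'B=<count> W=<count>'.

Answer: B=9 W=10

Derivation:
-- B to move --
(0,0): flips 1 -> legal
(0,1): flips 1 -> legal
(0,2): no bracket -> illegal
(0,3): no bracket -> illegal
(0,4): no bracket -> illegal
(0,5): no bracket -> illegal
(1,0): flips 1 -> legal
(1,3): flips 1 -> legal
(1,5): no bracket -> illegal
(2,0): no bracket -> illegal
(2,4): flips 1 -> legal
(2,5): no bracket -> illegal
(3,0): no bracket -> illegal
(3,1): flips 1 -> legal
(4,3): flips 1 -> legal
(5,0): no bracket -> illegal
(5,1): flips 1 -> legal
(5,2): flips 2 -> legal
(5,3): no bracket -> illegal
B mobility = 9
-- W to move --
(0,1): flips 1 -> legal
(0,2): flips 2 -> legal
(0,3): no bracket -> illegal
(1,0): flips 1 -> legal
(1,3): flips 1 -> legal
(2,0): flips 2 -> legal
(2,4): flips 1 -> legal
(2,5): no bracket -> illegal
(3,0): no bracket -> illegal
(3,1): flips 1 -> legal
(3,5): flips 2 -> legal
(4,3): flips 1 -> legal
(4,5): flips 1 -> legal
(5,3): no bracket -> illegal
(5,4): no bracket -> illegal
W mobility = 10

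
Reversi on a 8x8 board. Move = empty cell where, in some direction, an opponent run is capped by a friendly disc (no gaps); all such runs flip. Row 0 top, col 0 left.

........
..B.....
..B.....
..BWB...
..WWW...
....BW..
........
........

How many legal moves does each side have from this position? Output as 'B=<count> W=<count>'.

Answer: B=3 W=10

Derivation:
-- B to move --
(2,3): no bracket -> illegal
(2,4): no bracket -> illegal
(3,1): no bracket -> illegal
(3,5): no bracket -> illegal
(4,1): no bracket -> illegal
(4,5): no bracket -> illegal
(4,6): no bracket -> illegal
(5,1): no bracket -> illegal
(5,2): flips 2 -> legal
(5,3): no bracket -> illegal
(5,6): flips 1 -> legal
(6,4): no bracket -> illegal
(6,5): no bracket -> illegal
(6,6): flips 3 -> legal
B mobility = 3
-- W to move --
(0,1): no bracket -> illegal
(0,2): flips 3 -> legal
(0,3): no bracket -> illegal
(1,1): flips 1 -> legal
(1,3): no bracket -> illegal
(2,1): flips 1 -> legal
(2,3): no bracket -> illegal
(2,4): flips 1 -> legal
(2,5): flips 1 -> legal
(3,1): flips 1 -> legal
(3,5): flips 1 -> legal
(4,1): no bracket -> illegal
(4,5): no bracket -> illegal
(5,3): flips 1 -> legal
(6,3): no bracket -> illegal
(6,4): flips 1 -> legal
(6,5): flips 1 -> legal
W mobility = 10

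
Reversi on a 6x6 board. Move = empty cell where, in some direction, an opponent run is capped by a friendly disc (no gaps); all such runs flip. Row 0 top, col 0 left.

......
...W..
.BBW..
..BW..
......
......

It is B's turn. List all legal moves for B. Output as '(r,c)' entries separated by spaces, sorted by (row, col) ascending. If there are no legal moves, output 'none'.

(0,2): no bracket -> illegal
(0,3): no bracket -> illegal
(0,4): flips 1 -> legal
(1,2): no bracket -> illegal
(1,4): flips 1 -> legal
(2,4): flips 1 -> legal
(3,4): flips 1 -> legal
(4,2): no bracket -> illegal
(4,3): no bracket -> illegal
(4,4): flips 1 -> legal

Answer: (0,4) (1,4) (2,4) (3,4) (4,4)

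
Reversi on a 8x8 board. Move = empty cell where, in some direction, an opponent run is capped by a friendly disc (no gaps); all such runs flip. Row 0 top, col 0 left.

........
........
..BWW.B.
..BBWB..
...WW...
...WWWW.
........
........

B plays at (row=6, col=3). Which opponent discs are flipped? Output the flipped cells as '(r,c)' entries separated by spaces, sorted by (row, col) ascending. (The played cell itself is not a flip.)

Dir NW: first cell '.' (not opp) -> no flip
Dir N: opp run (5,3) (4,3) capped by B -> flip
Dir NE: opp run (5,4), next='.' -> no flip
Dir W: first cell '.' (not opp) -> no flip
Dir E: first cell '.' (not opp) -> no flip
Dir SW: first cell '.' (not opp) -> no flip
Dir S: first cell '.' (not opp) -> no flip
Dir SE: first cell '.' (not opp) -> no flip

Answer: (4,3) (5,3)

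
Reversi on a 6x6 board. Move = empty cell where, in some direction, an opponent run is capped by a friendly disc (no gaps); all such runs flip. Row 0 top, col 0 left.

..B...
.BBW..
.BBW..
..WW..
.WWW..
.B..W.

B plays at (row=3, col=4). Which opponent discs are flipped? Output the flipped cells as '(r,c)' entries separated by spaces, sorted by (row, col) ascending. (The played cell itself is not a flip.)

Dir NW: opp run (2,3) capped by B -> flip
Dir N: first cell '.' (not opp) -> no flip
Dir NE: first cell '.' (not opp) -> no flip
Dir W: opp run (3,3) (3,2), next='.' -> no flip
Dir E: first cell '.' (not opp) -> no flip
Dir SW: opp run (4,3), next='.' -> no flip
Dir S: first cell '.' (not opp) -> no flip
Dir SE: first cell '.' (not opp) -> no flip

Answer: (2,3)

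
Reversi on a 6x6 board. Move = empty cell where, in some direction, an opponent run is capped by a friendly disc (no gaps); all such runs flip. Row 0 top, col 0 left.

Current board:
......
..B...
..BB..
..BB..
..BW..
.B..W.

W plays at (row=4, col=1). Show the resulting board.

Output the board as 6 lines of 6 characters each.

Place W at (4,1); scan 8 dirs for brackets.
Dir NW: first cell '.' (not opp) -> no flip
Dir N: first cell '.' (not opp) -> no flip
Dir NE: opp run (3,2) (2,3), next='.' -> no flip
Dir W: first cell '.' (not opp) -> no flip
Dir E: opp run (4,2) capped by W -> flip
Dir SW: first cell '.' (not opp) -> no flip
Dir S: opp run (5,1), next=edge -> no flip
Dir SE: first cell '.' (not opp) -> no flip
All flips: (4,2)

Answer: ......
..B...
..BB..
..BB..
.WWW..
.B..W.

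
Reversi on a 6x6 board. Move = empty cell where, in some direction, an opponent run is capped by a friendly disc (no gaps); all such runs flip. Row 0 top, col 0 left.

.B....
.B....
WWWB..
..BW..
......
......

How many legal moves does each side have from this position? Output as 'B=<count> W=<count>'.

-- B to move --
(1,0): flips 1 -> legal
(1,2): flips 1 -> legal
(1,3): no bracket -> illegal
(2,4): no bracket -> illegal
(3,0): no bracket -> illegal
(3,1): flips 1 -> legal
(3,4): flips 1 -> legal
(4,2): no bracket -> illegal
(4,3): flips 1 -> legal
(4,4): flips 2 -> legal
B mobility = 6
-- W to move --
(0,0): flips 1 -> legal
(0,2): flips 1 -> legal
(1,0): no bracket -> illegal
(1,2): no bracket -> illegal
(1,3): flips 1 -> legal
(1,4): no bracket -> illegal
(2,4): flips 1 -> legal
(3,1): flips 1 -> legal
(3,4): no bracket -> illegal
(4,1): no bracket -> illegal
(4,2): flips 1 -> legal
(4,3): flips 1 -> legal
W mobility = 7

Answer: B=6 W=7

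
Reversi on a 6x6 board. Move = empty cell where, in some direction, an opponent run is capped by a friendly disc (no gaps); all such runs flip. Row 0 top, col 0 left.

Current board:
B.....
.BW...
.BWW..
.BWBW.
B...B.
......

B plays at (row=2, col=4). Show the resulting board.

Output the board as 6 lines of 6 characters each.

Place B at (2,4); scan 8 dirs for brackets.
Dir NW: first cell '.' (not opp) -> no flip
Dir N: first cell '.' (not opp) -> no flip
Dir NE: first cell '.' (not opp) -> no flip
Dir W: opp run (2,3) (2,2) capped by B -> flip
Dir E: first cell '.' (not opp) -> no flip
Dir SW: first cell 'B' (not opp) -> no flip
Dir S: opp run (3,4) capped by B -> flip
Dir SE: first cell '.' (not opp) -> no flip
All flips: (2,2) (2,3) (3,4)

Answer: B.....
.BW...
.BBBB.
.BWBB.
B...B.
......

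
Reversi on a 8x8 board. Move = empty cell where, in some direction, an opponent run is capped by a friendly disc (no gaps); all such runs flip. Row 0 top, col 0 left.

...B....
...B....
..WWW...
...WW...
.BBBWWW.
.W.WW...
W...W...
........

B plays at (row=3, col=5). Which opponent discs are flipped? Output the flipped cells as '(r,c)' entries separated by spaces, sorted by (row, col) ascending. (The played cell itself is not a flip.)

Dir NW: opp run (2,4) capped by B -> flip
Dir N: first cell '.' (not opp) -> no flip
Dir NE: first cell '.' (not opp) -> no flip
Dir W: opp run (3,4) (3,3), next='.' -> no flip
Dir E: first cell '.' (not opp) -> no flip
Dir SW: opp run (4,4) (5,3), next='.' -> no flip
Dir S: opp run (4,5), next='.' -> no flip
Dir SE: opp run (4,6), next='.' -> no flip

Answer: (2,4)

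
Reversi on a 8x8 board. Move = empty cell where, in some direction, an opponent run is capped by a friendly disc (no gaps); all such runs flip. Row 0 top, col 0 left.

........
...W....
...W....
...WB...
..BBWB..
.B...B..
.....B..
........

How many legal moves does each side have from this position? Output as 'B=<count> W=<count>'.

-- B to move --
(0,2): no bracket -> illegal
(0,3): flips 3 -> legal
(0,4): no bracket -> illegal
(1,2): flips 1 -> legal
(1,4): no bracket -> illegal
(2,2): flips 2 -> legal
(2,4): flips 1 -> legal
(3,2): flips 1 -> legal
(3,5): no bracket -> illegal
(5,3): no bracket -> illegal
(5,4): flips 1 -> legal
B mobility = 6
-- W to move --
(2,4): flips 1 -> legal
(2,5): no bracket -> illegal
(3,1): no bracket -> illegal
(3,2): no bracket -> illegal
(3,5): flips 1 -> legal
(3,6): no bracket -> illegal
(4,0): no bracket -> illegal
(4,1): flips 2 -> legal
(4,6): flips 1 -> legal
(5,0): no bracket -> illegal
(5,2): no bracket -> illegal
(5,3): flips 1 -> legal
(5,4): no bracket -> illegal
(5,6): flips 2 -> legal
(6,0): flips 2 -> legal
(6,1): no bracket -> illegal
(6,2): no bracket -> illegal
(6,4): no bracket -> illegal
(6,6): flips 1 -> legal
(7,4): no bracket -> illegal
(7,5): no bracket -> illegal
(7,6): no bracket -> illegal
W mobility = 8

Answer: B=6 W=8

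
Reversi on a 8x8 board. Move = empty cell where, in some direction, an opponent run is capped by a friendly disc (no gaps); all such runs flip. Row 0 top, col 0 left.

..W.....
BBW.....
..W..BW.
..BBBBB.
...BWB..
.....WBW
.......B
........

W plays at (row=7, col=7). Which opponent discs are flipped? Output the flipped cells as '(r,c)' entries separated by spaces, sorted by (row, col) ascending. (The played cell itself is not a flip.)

Dir NW: first cell '.' (not opp) -> no flip
Dir N: opp run (6,7) capped by W -> flip
Dir NE: edge -> no flip
Dir W: first cell '.' (not opp) -> no flip
Dir E: edge -> no flip
Dir SW: edge -> no flip
Dir S: edge -> no flip
Dir SE: edge -> no flip

Answer: (6,7)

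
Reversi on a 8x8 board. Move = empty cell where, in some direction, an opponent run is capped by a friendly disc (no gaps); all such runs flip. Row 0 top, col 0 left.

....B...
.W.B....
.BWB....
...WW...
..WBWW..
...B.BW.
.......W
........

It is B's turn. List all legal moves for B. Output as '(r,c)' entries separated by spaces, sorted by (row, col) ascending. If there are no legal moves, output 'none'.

Answer: (0,0) (0,1) (2,5) (3,1) (3,5) (4,1) (4,6) (5,7)

Derivation:
(0,0): flips 4 -> legal
(0,1): flips 1 -> legal
(0,2): no bracket -> illegal
(1,0): no bracket -> illegal
(1,2): no bracket -> illegal
(2,0): no bracket -> illegal
(2,4): no bracket -> illegal
(2,5): flips 1 -> legal
(3,1): flips 2 -> legal
(3,2): no bracket -> illegal
(3,5): flips 2 -> legal
(3,6): no bracket -> illegal
(4,1): flips 1 -> legal
(4,6): flips 2 -> legal
(4,7): no bracket -> illegal
(5,1): no bracket -> illegal
(5,2): no bracket -> illegal
(5,4): no bracket -> illegal
(5,7): flips 1 -> legal
(6,5): no bracket -> illegal
(6,6): no bracket -> illegal
(7,6): no bracket -> illegal
(7,7): no bracket -> illegal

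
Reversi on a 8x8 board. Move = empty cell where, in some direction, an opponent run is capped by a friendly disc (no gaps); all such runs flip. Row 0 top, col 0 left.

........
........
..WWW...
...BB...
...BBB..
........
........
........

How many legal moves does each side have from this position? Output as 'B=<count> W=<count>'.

Answer: B=5 W=5

Derivation:
-- B to move --
(1,1): flips 1 -> legal
(1,2): flips 1 -> legal
(1,3): flips 1 -> legal
(1,4): flips 1 -> legal
(1,5): flips 1 -> legal
(2,1): no bracket -> illegal
(2,5): no bracket -> illegal
(3,1): no bracket -> illegal
(3,2): no bracket -> illegal
(3,5): no bracket -> illegal
B mobility = 5
-- W to move --
(2,5): no bracket -> illegal
(3,2): no bracket -> illegal
(3,5): no bracket -> illegal
(3,6): no bracket -> illegal
(4,2): flips 1 -> legal
(4,6): no bracket -> illegal
(5,2): no bracket -> illegal
(5,3): flips 2 -> legal
(5,4): flips 2 -> legal
(5,5): flips 2 -> legal
(5,6): flips 2 -> legal
W mobility = 5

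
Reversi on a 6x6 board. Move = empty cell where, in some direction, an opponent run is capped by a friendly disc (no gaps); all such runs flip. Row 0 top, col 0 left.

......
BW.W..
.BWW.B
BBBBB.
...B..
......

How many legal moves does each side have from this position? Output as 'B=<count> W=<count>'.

-- B to move --
(0,0): flips 2 -> legal
(0,1): flips 1 -> legal
(0,2): no bracket -> illegal
(0,3): flips 2 -> legal
(0,4): flips 2 -> legal
(1,2): flips 3 -> legal
(1,4): flips 1 -> legal
(2,0): no bracket -> illegal
(2,4): flips 2 -> legal
B mobility = 7
-- W to move --
(0,0): no bracket -> illegal
(0,1): no bracket -> illegal
(1,2): no bracket -> illegal
(1,4): no bracket -> illegal
(1,5): no bracket -> illegal
(2,0): flips 1 -> legal
(2,4): no bracket -> illegal
(3,5): no bracket -> illegal
(4,0): flips 1 -> legal
(4,1): flips 3 -> legal
(4,2): flips 1 -> legal
(4,4): flips 1 -> legal
(4,5): flips 1 -> legal
(5,2): no bracket -> illegal
(5,3): flips 2 -> legal
(5,4): no bracket -> illegal
W mobility = 7

Answer: B=7 W=7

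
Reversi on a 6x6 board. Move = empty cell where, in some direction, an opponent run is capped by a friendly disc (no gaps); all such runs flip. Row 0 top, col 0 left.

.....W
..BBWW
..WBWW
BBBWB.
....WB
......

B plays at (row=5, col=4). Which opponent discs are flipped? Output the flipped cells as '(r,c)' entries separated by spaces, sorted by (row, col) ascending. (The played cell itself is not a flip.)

Answer: (4,4)

Derivation:
Dir NW: first cell '.' (not opp) -> no flip
Dir N: opp run (4,4) capped by B -> flip
Dir NE: first cell 'B' (not opp) -> no flip
Dir W: first cell '.' (not opp) -> no flip
Dir E: first cell '.' (not opp) -> no flip
Dir SW: edge -> no flip
Dir S: edge -> no flip
Dir SE: edge -> no flip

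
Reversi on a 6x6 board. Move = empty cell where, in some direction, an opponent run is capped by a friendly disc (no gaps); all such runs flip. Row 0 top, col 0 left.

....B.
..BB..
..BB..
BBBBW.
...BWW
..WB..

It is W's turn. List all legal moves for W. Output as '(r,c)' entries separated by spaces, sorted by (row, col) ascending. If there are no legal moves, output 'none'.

(0,1): flips 2 -> legal
(0,2): no bracket -> illegal
(0,3): no bracket -> illegal
(0,5): no bracket -> illegal
(1,1): flips 2 -> legal
(1,4): no bracket -> illegal
(1,5): no bracket -> illegal
(2,0): no bracket -> illegal
(2,1): no bracket -> illegal
(2,4): no bracket -> illegal
(4,0): no bracket -> illegal
(4,1): no bracket -> illegal
(4,2): flips 1 -> legal
(5,4): flips 1 -> legal

Answer: (0,1) (1,1) (4,2) (5,4)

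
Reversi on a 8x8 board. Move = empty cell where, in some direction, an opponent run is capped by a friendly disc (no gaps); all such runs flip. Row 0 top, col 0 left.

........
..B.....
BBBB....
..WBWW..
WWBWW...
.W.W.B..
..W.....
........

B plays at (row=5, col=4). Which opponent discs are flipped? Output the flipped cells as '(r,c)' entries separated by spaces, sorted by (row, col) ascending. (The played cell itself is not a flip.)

Dir NW: opp run (4,3) (3,2) capped by B -> flip
Dir N: opp run (4,4) (3,4), next='.' -> no flip
Dir NE: first cell '.' (not opp) -> no flip
Dir W: opp run (5,3), next='.' -> no flip
Dir E: first cell 'B' (not opp) -> no flip
Dir SW: first cell '.' (not opp) -> no flip
Dir S: first cell '.' (not opp) -> no flip
Dir SE: first cell '.' (not opp) -> no flip

Answer: (3,2) (4,3)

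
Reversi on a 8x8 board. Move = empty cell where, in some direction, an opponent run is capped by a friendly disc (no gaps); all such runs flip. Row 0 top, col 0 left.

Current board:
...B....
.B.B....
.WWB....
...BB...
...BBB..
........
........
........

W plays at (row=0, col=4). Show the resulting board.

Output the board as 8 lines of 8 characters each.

Place W at (0,4); scan 8 dirs for brackets.
Dir NW: edge -> no flip
Dir N: edge -> no flip
Dir NE: edge -> no flip
Dir W: opp run (0,3), next='.' -> no flip
Dir E: first cell '.' (not opp) -> no flip
Dir SW: opp run (1,3) capped by W -> flip
Dir S: first cell '.' (not opp) -> no flip
Dir SE: first cell '.' (not opp) -> no flip
All flips: (1,3)

Answer: ...BW...
.B.W....
.WWB....
...BB...
...BBB..
........
........
........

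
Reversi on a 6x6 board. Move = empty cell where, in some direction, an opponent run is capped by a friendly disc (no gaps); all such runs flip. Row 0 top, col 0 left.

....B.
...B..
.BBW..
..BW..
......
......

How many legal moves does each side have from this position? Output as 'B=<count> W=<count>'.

-- B to move --
(1,2): no bracket -> illegal
(1,4): flips 1 -> legal
(2,4): flips 1 -> legal
(3,4): flips 1 -> legal
(4,2): no bracket -> illegal
(4,3): flips 2 -> legal
(4,4): flips 1 -> legal
B mobility = 5
-- W to move --
(0,2): no bracket -> illegal
(0,3): flips 1 -> legal
(0,5): no bracket -> illegal
(1,0): no bracket -> illegal
(1,1): flips 1 -> legal
(1,2): no bracket -> illegal
(1,4): no bracket -> illegal
(1,5): no bracket -> illegal
(2,0): flips 2 -> legal
(2,4): no bracket -> illegal
(3,0): no bracket -> illegal
(3,1): flips 1 -> legal
(4,1): flips 1 -> legal
(4,2): no bracket -> illegal
(4,3): no bracket -> illegal
W mobility = 5

Answer: B=5 W=5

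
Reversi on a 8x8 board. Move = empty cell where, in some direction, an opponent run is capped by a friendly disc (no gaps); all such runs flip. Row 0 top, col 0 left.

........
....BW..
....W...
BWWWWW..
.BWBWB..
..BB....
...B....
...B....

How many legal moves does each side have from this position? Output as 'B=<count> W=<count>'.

Answer: B=9 W=12

Derivation:
-- B to move --
(0,4): no bracket -> illegal
(0,5): no bracket -> illegal
(0,6): no bracket -> illegal
(1,3): no bracket -> illegal
(1,6): flips 1 -> legal
(2,0): flips 2 -> legal
(2,1): flips 2 -> legal
(2,2): flips 2 -> legal
(2,3): flips 3 -> legal
(2,5): flips 2 -> legal
(2,6): flips 2 -> legal
(3,6): flips 5 -> legal
(4,0): no bracket -> illegal
(4,6): no bracket -> illegal
(5,1): no bracket -> illegal
(5,4): flips 3 -> legal
(5,5): no bracket -> illegal
B mobility = 9
-- W to move --
(0,3): no bracket -> illegal
(0,4): flips 1 -> legal
(0,5): no bracket -> illegal
(1,3): flips 1 -> legal
(2,0): no bracket -> illegal
(2,1): no bracket -> illegal
(2,3): no bracket -> illegal
(2,5): no bracket -> illegal
(3,6): no bracket -> illegal
(4,0): flips 1 -> legal
(4,6): flips 1 -> legal
(5,0): flips 1 -> legal
(5,1): flips 1 -> legal
(5,4): flips 1 -> legal
(5,5): flips 1 -> legal
(5,6): flips 1 -> legal
(6,1): flips 2 -> legal
(6,2): flips 2 -> legal
(6,4): flips 1 -> legal
(7,2): no bracket -> illegal
(7,4): no bracket -> illegal
W mobility = 12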